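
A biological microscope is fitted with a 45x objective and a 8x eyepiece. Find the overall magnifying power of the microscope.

360

The overall magnification of a compound microscope is the product of the objective and eyepiece magnifications:
M = M_obj x M_eye = 45 x 8 = 360.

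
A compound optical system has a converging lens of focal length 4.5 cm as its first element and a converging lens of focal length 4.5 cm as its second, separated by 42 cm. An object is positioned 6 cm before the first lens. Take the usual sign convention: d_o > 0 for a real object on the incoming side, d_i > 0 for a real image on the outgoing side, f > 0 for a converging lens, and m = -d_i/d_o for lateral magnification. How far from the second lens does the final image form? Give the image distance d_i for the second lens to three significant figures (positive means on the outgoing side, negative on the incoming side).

Applying the thin-lens equation to the first lens, 1/4.5 = 1/6 + 1/d_i1, which gives d_i1 = 18.000 cm.
The intermediate image is 18.000 cm to the right of lens 1, so d_o2 = L - d_i1 = 42 - 18.000 = 24.000 cm.
Applying the thin-lens equation again with f_2 = 4.5 cm and d_o2 = 24.000 cm gives d_i2 = 5.538 cm.

5.54 cm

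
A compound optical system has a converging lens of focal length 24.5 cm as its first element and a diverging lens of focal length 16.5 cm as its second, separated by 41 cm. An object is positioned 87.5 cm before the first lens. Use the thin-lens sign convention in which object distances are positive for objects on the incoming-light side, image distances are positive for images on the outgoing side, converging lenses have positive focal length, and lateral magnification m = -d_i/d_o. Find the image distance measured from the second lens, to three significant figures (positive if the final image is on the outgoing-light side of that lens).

-4.90 cm

Lens 1: 1/d_i1 = 1/f_1 - 1/d_o1 = 1/24.5 - 1/87.5 = 0.02939 cm^-1, so d_i1 = 34.028 cm.
Object distance for lens 2: d_o2 = 41 - 34.028 = 6.972 cm.
Lens 2: 1/d_i2 = 1/f_2 - 1/d_o2 = 1/(-16.5) - 1/(6.972) = -0.20403 cm^-1, so d_i2 = -4.901 cm.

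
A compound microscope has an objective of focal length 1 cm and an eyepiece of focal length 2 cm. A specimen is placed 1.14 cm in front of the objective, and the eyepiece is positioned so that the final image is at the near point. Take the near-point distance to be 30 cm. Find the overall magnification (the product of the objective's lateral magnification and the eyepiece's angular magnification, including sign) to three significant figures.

-114

Objective: 1/d_i = 1/f_obj - 1/d_o = 1/1 - 1/1.14 = 0.12281 cm^-1, so d_i = 8.143 cm.
m_obj = -d_i/d_o = -8.143/1.14 = -7.143.
Eyepiece angular magnification (image at near point): M_eye = 1 + D/f_e = 1 + 30/2 = 16.000.
Overall M = m_obj x M_eye = (-7.143)(16.000) = -114.29.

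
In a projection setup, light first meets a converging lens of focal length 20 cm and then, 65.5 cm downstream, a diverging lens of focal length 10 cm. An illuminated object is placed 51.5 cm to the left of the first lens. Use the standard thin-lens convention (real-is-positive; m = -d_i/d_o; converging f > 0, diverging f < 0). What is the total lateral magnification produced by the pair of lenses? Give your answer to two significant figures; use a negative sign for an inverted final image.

First lens: d_i1 = 1/(1/20 - 1/51.5) = 32.698 cm.
m_1 = -(32.698)/51.5 = -0.6349.
The intermediate image is 32.698 cm to the right of lens 1, so d_o2 = L - d_i1 = 65.5 - 32.698 = 32.802 cm.
Second lens: d_i2 = 1/(1/(-10) - 1/(32.802)) = -7.664 cm.
m_2 = -(-7.664)/(32.802) = 0.2336.
Overall magnification: m = m_1 m_2 = -0.1483.

-0.15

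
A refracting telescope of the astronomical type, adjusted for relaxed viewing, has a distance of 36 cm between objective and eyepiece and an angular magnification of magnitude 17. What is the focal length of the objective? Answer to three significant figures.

In normal adjustment the tube length equals f_obj + f_eye and |M| = f_obj/f_eye.
So f_obj = 17 f_eye and 17 f_eye + f_eye = 36 cm, giving f_eye = 36/18 = 2.000 cm and f_obj = 34.000 cm.

34.0 cm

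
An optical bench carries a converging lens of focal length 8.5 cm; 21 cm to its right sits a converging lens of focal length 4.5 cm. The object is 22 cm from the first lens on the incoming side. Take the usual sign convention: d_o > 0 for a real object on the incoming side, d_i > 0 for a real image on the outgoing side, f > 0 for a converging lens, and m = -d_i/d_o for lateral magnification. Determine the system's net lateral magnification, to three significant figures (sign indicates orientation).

Lens 1: 1/d_i1 = 1/f_1 - 1/d_o1 = 1/8.5 - 1/22 = 0.07219 cm^-1, so d_i1 = 13.852 cm.
m_1 = -(13.852)/22 = -0.6296.
The intermediate image is 13.852 cm to the right of lens 1, so d_o2 = L - d_i1 = 21 - 13.852 = 7.148 cm.
Lens 2: 1/d_i2 = 1/f_2 - 1/d_o2 = 1/4.5 - 1/(7.148) = 0.08233 cm^-1, so d_i2 = 12.147 cm.
m_2 = -(12.147)/(7.148) = -1.6993.
Overall magnification: m = m_1 m_2 = 1.0699.

1.07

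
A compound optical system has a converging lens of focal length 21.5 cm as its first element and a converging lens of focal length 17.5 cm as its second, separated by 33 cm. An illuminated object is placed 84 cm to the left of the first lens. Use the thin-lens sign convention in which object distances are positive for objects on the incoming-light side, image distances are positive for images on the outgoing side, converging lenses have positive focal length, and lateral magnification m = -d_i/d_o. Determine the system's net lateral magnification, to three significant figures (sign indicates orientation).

Applying the thin-lens equation to the first lens, 1/21.5 = 1/84 + 1/d_i1, which gives d_i1 = 28.896 cm.
Its lateral magnification is m_1 = -d_i1/d_o1 = -(28.896)/84 = -0.3440.
Object distance for lens 2: d_o2 = 33 - 28.896 = 4.104 cm.
Applying the thin-lens equation again with f_2 = 17.5 cm and d_o2 = 4.104 cm gives d_i2 = -5.361 cm.
m_2 = -(-5.361)/(4.104) = 1.3064.
The system's lateral magnification is m_1 m_2 = (-0.3440)(1.3064) = -0.4494.

-0.449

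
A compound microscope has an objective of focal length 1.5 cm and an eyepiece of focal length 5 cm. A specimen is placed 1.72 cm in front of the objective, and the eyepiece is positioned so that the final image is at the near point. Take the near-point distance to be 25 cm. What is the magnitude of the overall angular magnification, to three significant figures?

Objective: 1/d_i = 1/f_obj - 1/d_o = 1/1.5 - 1/1.72 = 0.08527 cm^-1, so d_i = 11.727 cm.
m_obj = -d_i/d_o = -11.727/1.72 = -6.818.
Eyepiece angular magnification (image at near point): M_eye = 1 + D/f_e = 1 + 25/5 = 6.000.
Overall M = m_obj x M_eye = (-6.818)(6.000) = -40.91.
|M| = 40.91.

40.9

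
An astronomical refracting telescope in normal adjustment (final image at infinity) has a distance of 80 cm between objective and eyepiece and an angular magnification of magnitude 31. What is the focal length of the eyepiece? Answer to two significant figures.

In normal adjustment the tube length equals f_obj + f_eye and |M| = f_obj/f_eye.
So f_obj = 31 f_eye and 31 f_eye + f_eye = 80 cm, giving f_eye = 80/32 = 2.500 cm and f_obj = 77.500 cm.

2.5 cm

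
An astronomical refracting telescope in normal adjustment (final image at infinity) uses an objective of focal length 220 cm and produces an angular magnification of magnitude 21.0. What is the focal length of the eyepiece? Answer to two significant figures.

|M| = f_obj/f_eye, so f_eye = f_obj/|M| = 220/21.0 = 10.476 cm.

10 cm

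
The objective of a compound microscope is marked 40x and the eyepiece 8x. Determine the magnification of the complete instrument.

320

The overall magnification of a compound microscope is the product of the objective and eyepiece magnifications:
M = M_obj x M_eye = 40 x 8 = 320.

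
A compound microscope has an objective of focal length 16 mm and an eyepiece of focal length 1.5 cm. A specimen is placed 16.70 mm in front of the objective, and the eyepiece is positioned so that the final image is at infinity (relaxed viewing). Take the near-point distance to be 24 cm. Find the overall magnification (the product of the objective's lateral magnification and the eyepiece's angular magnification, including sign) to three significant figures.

-366

Convert to cm: f_obj = 16 mm = 1.6 cm; d_o = 16.70 mm = 1.67 cm.
Objective: 1/d_i = 1/f_obj - 1/d_o = 1/1.6 - 1/1.67 = 0.02620 cm^-1, so d_i = 38.171 cm.
m_obj = -d_i/d_o = -38.171/1.67 = -22.857.
Eyepiece angular magnification (image at infinity): M_eye = D/f_e = 24/1.5 = 16.000.
Overall M = m_obj x M_eye = (-22.857)(16.000) = -365.71.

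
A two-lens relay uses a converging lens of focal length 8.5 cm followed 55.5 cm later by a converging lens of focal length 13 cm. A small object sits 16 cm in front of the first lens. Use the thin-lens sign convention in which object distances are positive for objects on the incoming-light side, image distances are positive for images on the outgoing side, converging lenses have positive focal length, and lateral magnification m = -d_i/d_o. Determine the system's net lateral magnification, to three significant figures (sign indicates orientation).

0.605

Applying the thin-lens equation to the first lens, 1/8.5 = 1/16 + 1/d_i1, which gives d_i1 = 18.133 cm.
Its lateral magnification is m_1 = -d_i1/d_o1 = -(18.133)/16 = -1.1333.
Object distance for lens 2: d_o2 = 55.5 - 18.133 = 37.367 cm.
Applying the thin-lens equation again with f_2 = 13 cm and d_o2 = 37.367 cm gives d_i2 = 19.936 cm.
m_2 = -(19.936)/(37.367) = -0.5335.
Total m = m_1 x m_2 = (-1.1333)(-0.5335) = 0.6047.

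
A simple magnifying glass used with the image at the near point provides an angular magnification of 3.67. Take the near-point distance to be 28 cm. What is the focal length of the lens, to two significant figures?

10 cm

For the image at the near point, M = 1 + D/f.
f = D/(M - 1) = 28/(3.67 - 1) = 10.487 cm.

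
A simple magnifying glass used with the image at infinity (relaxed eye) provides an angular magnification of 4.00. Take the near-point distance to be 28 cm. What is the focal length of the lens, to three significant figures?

For the image at infinity, M = D/f.
f = D/M = 28/4.0 = 7.000 cm.

7.00 cm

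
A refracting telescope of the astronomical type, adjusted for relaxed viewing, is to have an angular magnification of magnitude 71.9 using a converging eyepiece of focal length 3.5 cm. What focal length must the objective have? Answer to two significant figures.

250 cm

|M| = f_obj/|f_eye|, so f_obj = |M| x |f_eye| = 71.9 x 3.5 = 251.650 cm.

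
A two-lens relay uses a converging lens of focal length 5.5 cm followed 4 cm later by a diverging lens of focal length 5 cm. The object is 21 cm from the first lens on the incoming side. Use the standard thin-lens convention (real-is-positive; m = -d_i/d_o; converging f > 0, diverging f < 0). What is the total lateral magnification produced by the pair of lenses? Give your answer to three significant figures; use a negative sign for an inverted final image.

Lens 1: 1/d_i1 = 1/f_1 - 1/d_o1 = 1/5.5 - 1/21 = 0.13420 cm^-1, so d_i1 = 7.452 cm.
m_1 = -(7.452)/21 = -0.3548.
Since 7.452 cm > 4 cm, the first image lies past the second lens and serves as a virtual object: d_o2 = L - d_i1 = -3.452 cm.
Lens 2: 1/d_i2 = 1/f_2 - 1/d_o2 = 1/(-5) - 1/(-3.452) = 0.08972 cm^-1, so d_i2 = 11.146 cm.
m_2 = -(11.146)/(-3.452) = 3.2292.
The system's lateral magnification is m_1 m_2 = (-0.3548)(3.2292) = -1.1458.

-1.15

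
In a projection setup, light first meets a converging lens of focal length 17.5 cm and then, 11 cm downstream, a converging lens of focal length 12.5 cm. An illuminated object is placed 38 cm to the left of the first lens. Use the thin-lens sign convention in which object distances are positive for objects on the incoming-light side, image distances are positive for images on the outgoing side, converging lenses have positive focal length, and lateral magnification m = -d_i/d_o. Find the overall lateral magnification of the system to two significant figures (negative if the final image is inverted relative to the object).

Applying the thin-lens equation to the first lens, 1/17.5 = 1/38 + 1/d_i1, which gives d_i1 = 32.439 cm.
Its lateral magnification is m_1 = -d_i1/d_o1 = -(32.439)/38 = -0.8537.
Since 32.439 cm > 11 cm, the first image lies past the second lens and serves as a virtual object: d_o2 = L - d_i1 = -21.439 cm.
Applying the thin-lens equation again with f_2 = 12.5 cm and d_o2 = -21.439 cm gives d_i2 = 7.896 cm.
m_2 = -(7.896)/(-21.439) = 0.3683.
Overall magnification: m = m_1 m_2 = -0.3144.

-0.31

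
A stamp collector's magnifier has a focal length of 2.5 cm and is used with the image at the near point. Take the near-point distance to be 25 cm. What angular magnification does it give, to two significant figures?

11

M = 1 + D/f = 1 + 25/2.5 = 11.000.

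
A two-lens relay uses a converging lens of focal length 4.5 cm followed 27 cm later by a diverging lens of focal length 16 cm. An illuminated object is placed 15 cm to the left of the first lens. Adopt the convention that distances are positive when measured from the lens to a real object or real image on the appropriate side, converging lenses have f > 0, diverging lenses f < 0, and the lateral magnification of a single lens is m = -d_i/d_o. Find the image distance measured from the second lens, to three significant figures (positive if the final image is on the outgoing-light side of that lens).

-9.00 cm

Lens 1: 1/d_i1 = 1/f_1 - 1/d_o1 = 1/4.5 - 1/15 = 0.15556 cm^-1, so d_i1 = 6.429 cm.
Object distance for lens 2: d_o2 = 27 - 6.429 = 20.571 cm.
Lens 2: 1/d_i2 = 1/f_2 - 1/d_o2 = 1/(-16) - 1/(20.571) = -0.11111 cm^-1, so d_i2 = -9.000 cm.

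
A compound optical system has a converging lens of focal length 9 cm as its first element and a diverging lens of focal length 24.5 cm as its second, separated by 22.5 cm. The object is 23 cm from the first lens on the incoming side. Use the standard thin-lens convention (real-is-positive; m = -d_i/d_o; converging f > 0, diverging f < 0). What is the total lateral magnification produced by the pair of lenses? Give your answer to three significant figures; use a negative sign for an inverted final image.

Applying the thin-lens equation to the first lens, 1/9 = 1/23 + 1/d_i1, which gives d_i1 = 14.786 cm.
Its lateral magnification is m_1 = -d_i1/d_o1 = -(14.786)/23 = -0.6429.
The intermediate image is 14.786 cm to the right of lens 1, so d_o2 = L - d_i1 = 22.5 - 14.786 = 7.714 cm.
Applying the thin-lens equation again with f_2 = -24.5 cm and d_o2 = 7.714 cm gives d_i2 = -5.867 cm.
m_2 = -(-5.867)/(7.714) = 0.7605.
The system's lateral magnification is m_1 m_2 = (-0.6429)(0.7605) = -0.4889.

-0.489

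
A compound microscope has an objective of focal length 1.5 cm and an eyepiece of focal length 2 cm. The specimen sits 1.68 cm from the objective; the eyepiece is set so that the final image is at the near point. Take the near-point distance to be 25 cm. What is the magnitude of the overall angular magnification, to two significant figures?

Objective: 1/d_i = 1/f_obj - 1/d_o = 1/1.5 - 1/1.68 = 0.07143 cm^-1, so d_i = 14.000 cm.
m_obj = -d_i/d_o = -14.000/1.68 = -8.333.
Eyepiece angular magnification (image at near point): M_eye = 1 + D/f_e = 1 + 25/2 = 13.500.
Overall M = m_obj x M_eye = (-8.333)(13.500) = -112.50.
|M| = 112.50.

110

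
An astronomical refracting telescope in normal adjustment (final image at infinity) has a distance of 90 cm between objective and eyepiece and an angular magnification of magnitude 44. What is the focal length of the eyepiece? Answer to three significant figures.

2.00 cm

In normal adjustment the tube length equals f_obj + f_eye and |M| = f_obj/f_eye.
So f_obj = 44 f_eye and 44 f_eye + f_eye = 90 cm, giving f_eye = 90/45 = 2.000 cm and f_obj = 88.000 cm.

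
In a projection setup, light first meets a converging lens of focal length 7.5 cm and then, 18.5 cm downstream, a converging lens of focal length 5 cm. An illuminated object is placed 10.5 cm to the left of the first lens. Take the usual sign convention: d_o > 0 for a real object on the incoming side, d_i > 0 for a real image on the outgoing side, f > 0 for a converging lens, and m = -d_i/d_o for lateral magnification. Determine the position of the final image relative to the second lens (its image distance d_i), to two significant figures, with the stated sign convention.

3.0 cm

First lens: d_i1 = 1/(1/7.5 - 1/10.5) = 26.250 cm.
This image would form 26.250 cm past lens 1, i.e. 7.750 cm beyond lens 2, so it is a virtual object for lens 2: d_o2 = 18.5 - 26.250 = -7.750 cm.
Second lens: d_i2 = 1/(1/5 - 1/(-7.750)) = 3.039 cm.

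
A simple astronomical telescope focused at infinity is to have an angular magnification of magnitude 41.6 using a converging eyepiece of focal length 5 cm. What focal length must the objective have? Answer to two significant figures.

210 cm

|M| = f_obj/|f_eye|, so f_obj = |M| x |f_eye| = 41.6 x 5 = 208.000 cm.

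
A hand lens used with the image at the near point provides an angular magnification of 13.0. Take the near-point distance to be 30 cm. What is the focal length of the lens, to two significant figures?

2.5 cm

For the image at the near point, M = 1 + D/f.
f = D/(M - 1) = 30/(13.0 - 1) = 2.500 cm.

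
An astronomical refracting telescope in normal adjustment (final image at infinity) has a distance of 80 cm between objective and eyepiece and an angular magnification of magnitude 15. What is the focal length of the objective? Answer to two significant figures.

In normal adjustment the tube length equals f_obj + f_eye and |M| = f_obj/f_eye.
So f_obj = 15 f_eye and 15 f_eye + f_eye = 80 cm, giving f_eye = 80/16 = 5.000 cm and f_obj = 75.000 cm.

75 cm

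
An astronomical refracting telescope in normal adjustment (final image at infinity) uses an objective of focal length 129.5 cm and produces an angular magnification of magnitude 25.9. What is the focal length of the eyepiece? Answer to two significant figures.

5.0 cm

|M| = f_obj/f_eye, so f_eye = f_obj/|M| = 129.5/25.9 = 5.000 cm.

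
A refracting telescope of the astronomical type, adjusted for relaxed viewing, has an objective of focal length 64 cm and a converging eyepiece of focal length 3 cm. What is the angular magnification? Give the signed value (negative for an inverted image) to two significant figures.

M = -f_obj/f_eye = -64/(3) = -21.333.

-21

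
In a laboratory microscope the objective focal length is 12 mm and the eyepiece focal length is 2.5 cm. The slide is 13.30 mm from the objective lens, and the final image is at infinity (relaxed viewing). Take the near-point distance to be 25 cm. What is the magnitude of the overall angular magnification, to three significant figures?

92.3

Convert to cm: f_obj = 12 mm = 1.2 cm; d_o = 13.30 mm = 1.33 cm.
Objective: 1/d_i = 1/f_obj - 1/d_o = 1/1.2 - 1/1.33 = 0.08145 cm^-1, so d_i = 12.277 cm.
m_obj = -d_i/d_o = -12.277/1.33 = -9.231.
Eyepiece angular magnification (image at infinity): M_eye = D/f_e = 25/2.5 = 10.000.
Overall M = m_obj x M_eye = (-9.231)(10.000) = -92.31.
|M| = 92.31.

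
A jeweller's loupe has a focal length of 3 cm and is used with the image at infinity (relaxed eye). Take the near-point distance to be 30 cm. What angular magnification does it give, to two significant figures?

M = D/f = 30/3 = 10.000.

10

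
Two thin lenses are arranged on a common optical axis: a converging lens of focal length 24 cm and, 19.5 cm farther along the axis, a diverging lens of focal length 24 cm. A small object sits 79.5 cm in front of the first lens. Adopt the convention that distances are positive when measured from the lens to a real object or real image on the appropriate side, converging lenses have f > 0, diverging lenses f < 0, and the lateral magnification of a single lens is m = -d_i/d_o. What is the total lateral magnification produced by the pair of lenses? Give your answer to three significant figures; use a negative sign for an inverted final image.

Lens 1: 1/d_i1 = 1/f_1 - 1/d_o1 = 1/24 - 1/79.5 = 0.02909 cm^-1, so d_i1 = 34.378 cm.
m_1 = -(34.378)/79.5 = -0.4324.
Since 34.378 cm > 19.5 cm, the first image lies past the second lens and serves as a virtual object: d_o2 = L - d_i1 = -14.878 cm.
Lens 2: 1/d_i2 = 1/f_2 - 1/d_o2 = 1/(-24) - 1/(-14.878) = 0.02554 cm^-1, so d_i2 = 39.147 cm.
m_2 = -(39.147)/(-14.878) = 2.6311.
Total m = m_1 x m_2 = (-0.4324)(2.6311) = -1.1378.

-1.14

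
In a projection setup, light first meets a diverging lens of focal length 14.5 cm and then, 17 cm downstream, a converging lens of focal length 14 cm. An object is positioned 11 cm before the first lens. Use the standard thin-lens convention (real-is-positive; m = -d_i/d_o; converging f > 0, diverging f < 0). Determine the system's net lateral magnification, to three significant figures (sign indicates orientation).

-0.860

Lens 1: 1/d_i1 = 1/f_1 - 1/d_o1 = 1/(-14.5) - 1/11 = -0.15987 cm^-1, so d_i1 = -6.255 cm.
m_1 = -(-6.255)/11 = 0.5686.
The intermediate image is virtual, 6.255 cm to the left of lens 1, so d_o2 = L - d_i1 = 17 - (-6.255) = 23.255 cm.
Lens 2: 1/d_i2 = 1/f_2 - 1/d_o2 = 1/14 - 1/(23.255) = 0.02843 cm^-1, so d_i2 = 35.178 cm.
m_2 = -(35.178)/(23.255) = -1.5127.
Total m = m_1 x m_2 = (0.5686)(-1.5127) = -0.8602.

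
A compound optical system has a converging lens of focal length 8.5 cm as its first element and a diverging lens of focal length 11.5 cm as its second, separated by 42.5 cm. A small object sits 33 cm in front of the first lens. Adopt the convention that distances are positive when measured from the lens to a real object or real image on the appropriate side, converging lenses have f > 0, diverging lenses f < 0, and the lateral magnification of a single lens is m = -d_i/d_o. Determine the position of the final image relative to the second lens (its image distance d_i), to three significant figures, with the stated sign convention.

First lens: d_i1 = 1/(1/8.5 - 1/33) = 11.449 cm.
The intermediate image is 11.449 cm to the right of lens 1, so d_o2 = L - d_i1 = 42.5 - 11.449 = 31.051 cm.
Second lens: d_i2 = 1/(1/(-11.5) - 1/(31.051)) = -8.392 cm.

-8.39 cm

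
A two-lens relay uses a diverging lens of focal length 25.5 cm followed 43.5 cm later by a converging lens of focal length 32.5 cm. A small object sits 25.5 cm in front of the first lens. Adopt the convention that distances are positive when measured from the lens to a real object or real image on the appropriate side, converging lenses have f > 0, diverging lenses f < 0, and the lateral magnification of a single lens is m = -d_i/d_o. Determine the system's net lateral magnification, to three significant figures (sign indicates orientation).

First lens: d_i1 = 1/(1/(-25.5) - 1/25.5) = -12.750 cm.
m_1 = -(-12.750)/25.5 = 0.5000.
With d_i1 < 0 the first image is virtual and lies on the object side; the object distance for lens 2 is d_o2 = 43.5 - (-12.750) = 56.250 cm.
Second lens: d_i2 = 1/(1/32.5 - 1/(56.250)) = 76.974 cm.
m_2 = -(76.974)/(56.250) = -1.3684.
Total m = m_1 x m_2 = (0.5000)(-1.3684) = -0.6842.

-0.684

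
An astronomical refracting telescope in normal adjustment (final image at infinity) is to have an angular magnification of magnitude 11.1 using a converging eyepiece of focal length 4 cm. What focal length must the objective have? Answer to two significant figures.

44 cm

|M| = f_obj/|f_eye|, so f_obj = |M| x |f_eye| = 11.1 x 4 = 44.400 cm.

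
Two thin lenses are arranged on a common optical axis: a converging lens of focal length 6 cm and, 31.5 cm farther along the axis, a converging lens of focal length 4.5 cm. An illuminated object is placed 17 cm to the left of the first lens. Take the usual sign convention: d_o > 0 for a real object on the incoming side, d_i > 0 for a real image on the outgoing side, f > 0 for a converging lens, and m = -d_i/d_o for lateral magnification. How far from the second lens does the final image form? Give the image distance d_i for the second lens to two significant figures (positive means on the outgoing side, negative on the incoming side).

5.6 cm

Lens 1: 1/d_i1 = 1/f_1 - 1/d_o1 = 1/6 - 1/17 = 0.10784 cm^-1, so d_i1 = 9.273 cm.
The intermediate image is 9.273 cm to the right of lens 1, so d_o2 = L - d_i1 = 31.5 - 9.273 = 22.227 cm.
Lens 2: 1/d_i2 = 1/f_2 - 1/d_o2 = 1/4.5 - 1/(22.227) = 0.17723 cm^-1, so d_i2 = 5.642 cm.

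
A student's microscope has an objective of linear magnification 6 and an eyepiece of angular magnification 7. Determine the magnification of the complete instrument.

The overall magnification of a compound microscope is the product of the objective and eyepiece magnifications:
M = M_obj x M_eye = 6 x 7 = 42.

42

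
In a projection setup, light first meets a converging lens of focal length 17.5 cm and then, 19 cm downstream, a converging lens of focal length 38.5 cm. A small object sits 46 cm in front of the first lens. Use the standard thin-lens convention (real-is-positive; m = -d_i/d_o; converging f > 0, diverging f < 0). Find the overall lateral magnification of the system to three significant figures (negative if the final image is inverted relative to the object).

Applying the thin-lens equation to the first lens, 1/17.5 = 1/46 + 1/d_i1, which gives d_i1 = 28.246 cm.
Its lateral magnification is m_1 = -d_i1/d_o1 = -(28.246)/46 = -0.6140.
Since 28.246 cm > 19 cm, the first image lies past the second lens and serves as a virtual object: d_o2 = L - d_i1 = -9.246 cm.
Applying the thin-lens equation again with f_2 = 38.5 cm and d_o2 = -9.246 cm gives d_i2 = 7.455 cm.
m_2 = -(7.455)/(-9.246) = 0.8064.
Overall magnification: m = m_1 m_2 = -0.4951.

-0.495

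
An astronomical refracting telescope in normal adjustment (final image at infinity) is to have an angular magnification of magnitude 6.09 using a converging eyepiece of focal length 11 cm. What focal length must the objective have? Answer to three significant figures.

67.0 cm

|M| = f_obj/|f_eye|, so f_obj = |M| x |f_eye| = 6.09 x 11 = 66.990 cm.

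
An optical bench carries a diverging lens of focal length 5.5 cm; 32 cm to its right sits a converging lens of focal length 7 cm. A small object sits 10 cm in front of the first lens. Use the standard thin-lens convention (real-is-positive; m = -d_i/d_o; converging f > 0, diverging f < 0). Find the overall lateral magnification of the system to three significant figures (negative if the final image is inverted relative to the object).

Applying the thin-lens equation to the first lens, 1/(-5.5) = 1/10 + 1/d_i1, which gives d_i1 = -3.548 cm.
Its lateral magnification is m_1 = -d_i1/d_o1 = -(-3.548)/10 = 0.3548.
The intermediate image is virtual, 3.548 cm to the left of lens 1, so d_o2 = L - d_i1 = 32 - (-3.548) = 35.548 cm.
Applying the thin-lens equation again with f_2 = 7 cm and d_o2 = 35.548 cm gives d_i2 = 8.716 cm.
m_2 = -(8.716)/(35.548) = -0.2452.
The system's lateral magnification is m_1 m_2 = (0.3548)(-0.2452) = -0.0870.

-0.0870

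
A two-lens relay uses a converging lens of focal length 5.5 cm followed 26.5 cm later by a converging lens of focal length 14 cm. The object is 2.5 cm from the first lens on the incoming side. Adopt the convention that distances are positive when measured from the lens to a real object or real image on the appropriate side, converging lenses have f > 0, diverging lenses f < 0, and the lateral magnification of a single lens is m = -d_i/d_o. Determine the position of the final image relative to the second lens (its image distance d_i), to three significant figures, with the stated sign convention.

25.5 cm

Lens 1: 1/d_i1 = 1/f_1 - 1/d_o1 = 1/5.5 - 1/2.5 = -0.21818 cm^-1, so d_i1 = -4.583 cm.
The intermediate image is virtual, 4.583 cm to the left of lens 1, so d_o2 = L - d_i1 = 26.5 - (-4.583) = 31.083 cm.
Lens 2: 1/d_i2 = 1/f_2 - 1/d_o2 = 1/14 - 1/(31.083) = 0.03926 cm^-1, so d_i2 = 25.473 cm.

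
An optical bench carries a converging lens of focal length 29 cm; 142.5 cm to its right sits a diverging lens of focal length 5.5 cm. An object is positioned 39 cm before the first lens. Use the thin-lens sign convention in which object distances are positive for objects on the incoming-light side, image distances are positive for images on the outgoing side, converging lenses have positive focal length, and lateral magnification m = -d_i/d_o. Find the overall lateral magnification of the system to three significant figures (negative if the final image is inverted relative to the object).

Lens 1: 1/d_i1 = 1/f_1 - 1/d_o1 = 1/29 - 1/39 = 0.00884 cm^-1, so d_i1 = 113.100 cm.
m_1 = -(113.100)/39 = -2.9000.
That image sits 29.400 cm in front of the second lens, so d_o2 = 29.400 cm.
Lens 2: 1/d_i2 = 1/f_2 - 1/d_o2 = 1/(-5.5) - 1/(29.400) = -0.21583 cm^-1, so d_i2 = -4.633 cm.
m_2 = -(-4.633)/(29.400) = 0.1576.
Total m = m_1 x m_2 = (-2.9000)(0.1576) = -0.4570.

-0.457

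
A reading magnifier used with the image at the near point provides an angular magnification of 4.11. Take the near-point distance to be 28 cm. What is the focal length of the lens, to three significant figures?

For the image at the near point, M = 1 + D/f.
f = D/(M - 1) = 28/(4.11 - 1) = 9.003 cm.

9.00 cm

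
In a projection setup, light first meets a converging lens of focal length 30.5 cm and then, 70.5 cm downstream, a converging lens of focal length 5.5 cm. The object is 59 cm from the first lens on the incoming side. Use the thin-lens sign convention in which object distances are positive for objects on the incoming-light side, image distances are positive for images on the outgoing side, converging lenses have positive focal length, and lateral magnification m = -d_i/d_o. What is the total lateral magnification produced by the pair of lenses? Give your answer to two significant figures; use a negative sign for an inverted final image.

3.2

Lens 1: 1/d_i1 = 1/f_1 - 1/d_o1 = 1/30.5 - 1/59 = 0.01584 cm^-1, so d_i1 = 63.140 cm.
m_1 = -(63.140)/59 = -1.0702.
Object distance for lens 2: d_o2 = 70.5 - 63.140 = 7.360 cm.
Lens 2: 1/d_i2 = 1/f_2 - 1/d_o2 = 1/5.5 - 1/(7.360) = 0.04594 cm^-1, so d_i2 = 21.767 cm.
m_2 = -(21.767)/(7.360) = -2.9575.
Total m = m_1 x m_2 = (-1.0702)(-2.9575) = 3.1651.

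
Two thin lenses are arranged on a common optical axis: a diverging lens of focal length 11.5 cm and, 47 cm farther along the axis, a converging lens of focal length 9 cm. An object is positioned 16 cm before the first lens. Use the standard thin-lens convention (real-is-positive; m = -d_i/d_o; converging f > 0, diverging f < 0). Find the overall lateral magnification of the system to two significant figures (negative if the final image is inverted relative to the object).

-0.084

First lens: d_i1 = 1/(1/(-11.5) - 1/16) = -6.691 cm.
m_1 = -(-6.691)/16 = 0.4182.
With d_i1 < 0 the first image is virtual and lies on the object side; the object distance for lens 2 is d_o2 = 47 - (-6.691) = 53.691 cm.
Second lens: d_i2 = 1/(1/9 - 1/(53.691)) = 10.812 cm.
m_2 = -(10.812)/(53.691) = -0.2014.
Overall magnification: m = m_1 m_2 = -0.0842.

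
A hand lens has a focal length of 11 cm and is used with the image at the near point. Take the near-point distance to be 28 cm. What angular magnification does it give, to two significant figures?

M = 1 + D/f = 1 + 28/11 = 3.545.

3.5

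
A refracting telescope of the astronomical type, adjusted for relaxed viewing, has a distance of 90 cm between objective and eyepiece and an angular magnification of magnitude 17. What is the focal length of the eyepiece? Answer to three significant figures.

In normal adjustment the tube length equals f_obj + f_eye and |M| = f_obj/f_eye.
So f_obj = 17 f_eye and 17 f_eye + f_eye = 90 cm, giving f_eye = 90/18 = 5.000 cm and f_obj = 85.000 cm.

5.00 cm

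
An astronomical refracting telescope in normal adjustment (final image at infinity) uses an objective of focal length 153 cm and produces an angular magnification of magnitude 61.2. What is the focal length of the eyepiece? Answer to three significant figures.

2.50 cm

|M| = f_obj/f_eye, so f_eye = f_obj/|M| = 153/61.2 = 2.500 cm.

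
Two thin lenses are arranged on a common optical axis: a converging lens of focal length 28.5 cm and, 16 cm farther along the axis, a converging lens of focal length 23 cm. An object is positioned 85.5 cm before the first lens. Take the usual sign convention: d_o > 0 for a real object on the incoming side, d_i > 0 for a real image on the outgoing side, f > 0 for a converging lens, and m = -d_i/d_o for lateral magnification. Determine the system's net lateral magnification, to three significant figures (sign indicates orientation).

-0.231

Applying the thin-lens equation to the first lens, 1/28.5 = 1/85.5 + 1/d_i1, which gives d_i1 = 42.750 cm.
Its lateral magnification is m_1 = -d_i1/d_o1 = -(42.750)/85.5 = -0.5000.
This image would form 42.750 cm past lens 1, i.e. 26.750 cm beyond lens 2, so it is a virtual object for lens 2: d_o2 = 16 - 42.750 = -26.750 cm.
Applying the thin-lens equation again with f_2 = 23 cm and d_o2 = -26.750 cm gives d_i2 = 12.367 cm.
m_2 = -(12.367)/(-26.750) = 0.4623.
Overall magnification: m = m_1 m_2 = -0.2312.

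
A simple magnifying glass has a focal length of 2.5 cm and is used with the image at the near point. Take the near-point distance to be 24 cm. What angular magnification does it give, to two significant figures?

11

M = 1 + D/f = 1 + 24/2.5 = 10.600.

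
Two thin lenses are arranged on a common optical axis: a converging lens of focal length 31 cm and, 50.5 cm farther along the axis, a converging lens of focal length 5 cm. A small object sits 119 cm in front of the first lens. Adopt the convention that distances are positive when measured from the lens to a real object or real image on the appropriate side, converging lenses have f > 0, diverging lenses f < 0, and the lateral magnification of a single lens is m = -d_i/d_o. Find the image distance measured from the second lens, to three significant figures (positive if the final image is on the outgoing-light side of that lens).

Applying the thin-lens equation to the first lens, 1/31 = 1/119 + 1/d_i1, which gives d_i1 = 41.920 cm.
Object distance for lens 2: d_o2 = 50.5 - 41.920 = 8.580 cm.
Applying the thin-lens equation again with f_2 = 5 cm and d_o2 = 8.580 cm gives d_i2 = 11.984 cm.

12.0 cm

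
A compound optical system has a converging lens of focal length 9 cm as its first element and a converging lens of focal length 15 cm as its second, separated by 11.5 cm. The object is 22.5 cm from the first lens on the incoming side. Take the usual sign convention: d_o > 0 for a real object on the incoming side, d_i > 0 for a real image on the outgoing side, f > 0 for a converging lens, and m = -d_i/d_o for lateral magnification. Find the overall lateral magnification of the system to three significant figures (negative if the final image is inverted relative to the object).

-0.541

Applying the thin-lens equation to the first lens, 1/9 = 1/22.5 + 1/d_i1, which gives d_i1 = 15.000 cm.
Its lateral magnification is m_1 = -d_i1/d_o1 = -(15.000)/22.5 = -0.6667.
This image would form 15.000 cm past lens 1, i.e. 3.500 cm beyond lens 2, so it is a virtual object for lens 2: d_o2 = 11.5 - 15.000 = -3.500 cm.
Applying the thin-lens equation again with f_2 = 15 cm and d_o2 = -3.500 cm gives d_i2 = 2.838 cm.
m_2 = -(2.838)/(-3.500) = 0.8108.
Overall magnification: m = m_1 m_2 = -0.5405.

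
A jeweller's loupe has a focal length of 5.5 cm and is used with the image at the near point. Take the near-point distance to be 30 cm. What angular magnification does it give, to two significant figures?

M = 1 + D/f = 1 + 30/5.5 = 6.455.

6.5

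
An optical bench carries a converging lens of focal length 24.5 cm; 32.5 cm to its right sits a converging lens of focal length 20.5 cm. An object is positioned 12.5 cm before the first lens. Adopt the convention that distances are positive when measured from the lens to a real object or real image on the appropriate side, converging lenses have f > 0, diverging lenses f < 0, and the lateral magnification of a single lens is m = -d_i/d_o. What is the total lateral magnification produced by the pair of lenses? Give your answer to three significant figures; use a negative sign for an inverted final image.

Lens 1: 1/d_i1 = 1/f_1 - 1/d_o1 = 1/24.5 - 1/12.5 = -0.03918 cm^-1, so d_i1 = -25.521 cm.
m_1 = -(-25.521)/12.5 = 2.0417.
With d_i1 < 0 the first image is virtual and lies on the object side; the object distance for lens 2 is d_o2 = 32.5 - (-25.521) = 58.021 cm.
Lens 2: 1/d_i2 = 1/f_2 - 1/d_o2 = 1/20.5 - 1/(58.021) = 0.03155 cm^-1, so d_i2 = 31.700 cm.
m_2 = -(31.700)/(58.021) = -0.5464.
The system's lateral magnification is m_1 m_2 = (2.0417)(-0.5464) = -1.1155.

-1.12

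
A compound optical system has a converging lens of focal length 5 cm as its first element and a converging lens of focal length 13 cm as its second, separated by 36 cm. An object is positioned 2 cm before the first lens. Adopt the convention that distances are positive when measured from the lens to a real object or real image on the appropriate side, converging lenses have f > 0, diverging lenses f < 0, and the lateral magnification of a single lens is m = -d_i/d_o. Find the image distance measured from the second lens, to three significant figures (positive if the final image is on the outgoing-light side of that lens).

Lens 1: 1/d_i1 = 1/f_1 - 1/d_o1 = 1/5 - 1/2 = -0.30000 cm^-1, so d_i1 = -3.333 cm.
The intermediate image is virtual, 3.333 cm to the left of lens 1, so d_o2 = L - d_i1 = 36 - (-3.333) = 39.333 cm.
Lens 2: 1/d_i2 = 1/f_2 - 1/d_o2 = 1/13 - 1/(39.333) = 0.05150 cm^-1, so d_i2 = 19.418 cm.

19.4 cm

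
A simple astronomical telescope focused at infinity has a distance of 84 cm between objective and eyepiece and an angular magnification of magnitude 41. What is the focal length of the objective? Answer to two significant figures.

82 cm

In normal adjustment the tube length equals f_obj + f_eye and |M| = f_obj/f_eye.
So f_obj = 41 f_eye and 41 f_eye + f_eye = 84 cm, giving f_eye = 84/42 = 2.000 cm and f_obj = 82.000 cm.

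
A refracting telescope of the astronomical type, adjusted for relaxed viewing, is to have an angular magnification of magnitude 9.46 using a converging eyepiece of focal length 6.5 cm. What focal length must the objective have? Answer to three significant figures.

|M| = f_obj/|f_eye|, so f_obj = |M| x |f_eye| = 9.46 x 6.5 = 61.490 cm.

61.5 cm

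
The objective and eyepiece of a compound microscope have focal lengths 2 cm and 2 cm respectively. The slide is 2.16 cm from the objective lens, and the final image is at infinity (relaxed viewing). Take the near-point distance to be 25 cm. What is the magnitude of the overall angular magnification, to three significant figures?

Objective: 1/d_i = 1/f_obj - 1/d_o = 1/2 - 1/2.16 = 0.03704 cm^-1, so d_i = 27.000 cm.
m_obj = -d_i/d_o = -27.000/2.16 = -12.500.
Eyepiece angular magnification (image at infinity): M_eye = D/f_e = 25/2 = 12.500.
Overall M = m_obj x M_eye = (-12.500)(12.500) = -156.25.
|M| = 156.25.

156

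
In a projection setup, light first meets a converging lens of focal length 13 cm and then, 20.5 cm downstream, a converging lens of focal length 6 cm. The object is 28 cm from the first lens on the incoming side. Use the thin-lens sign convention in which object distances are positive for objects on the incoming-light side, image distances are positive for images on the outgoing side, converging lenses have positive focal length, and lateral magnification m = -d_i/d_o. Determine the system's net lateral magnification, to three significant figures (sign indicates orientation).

First lens: d_i1 = 1/(1/13 - 1/28) = 24.267 cm.
m_1 = -(24.267)/28 = -0.8667.
Since 24.267 cm > 20.5 cm, the first image lies past the second lens and serves as a virtual object: d_o2 = L - d_i1 = -3.767 cm.
Second lens: d_i2 = 1/(1/6 - 1/(-3.767)) = 2.314 cm.
m_2 = -(2.314)/(-3.767) = 0.6143.
Overall magnification: m = m_1 m_2 = -0.5324.

-0.532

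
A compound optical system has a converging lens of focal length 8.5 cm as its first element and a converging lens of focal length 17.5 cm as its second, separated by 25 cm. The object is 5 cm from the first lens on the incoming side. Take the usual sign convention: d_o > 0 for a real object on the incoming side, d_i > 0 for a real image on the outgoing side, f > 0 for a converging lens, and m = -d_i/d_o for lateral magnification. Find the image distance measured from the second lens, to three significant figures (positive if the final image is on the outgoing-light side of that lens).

33.1 cm

Applying the thin-lens equation to the first lens, 1/8.5 = 1/5 + 1/d_i1, which gives d_i1 = -12.143 cm.
The intermediate image is virtual, 12.143 cm to the left of lens 1, so d_o2 = L - d_i1 = 25 - (-12.143) = 37.143 cm.
Applying the thin-lens equation again with f_2 = 17.5 cm and d_o2 = 37.143 cm gives d_i2 = 33.091 cm.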